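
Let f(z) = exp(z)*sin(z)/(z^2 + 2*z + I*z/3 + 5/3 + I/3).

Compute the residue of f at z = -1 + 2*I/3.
Write f(z) = P(z)/Q(z) with P(z) = exp(z)*sin(z) and Q(z) = z^2 + 2*z + I*z/3 + 5/3 + I/3.
The denominator factors as Q(z) = (z + 1 - 2*I/3)*(z + 1 + I), so z = -1 + 2*I/3 is a simple zero of Q and P is analytic there; z = -1 + 2*I/3 is therefore a simple pole and
  Res(f, z₀) = P(z₀)/Q'(z₀).

Q'(z) = 2*z + 2 + I/3, so Q'(-1 + 2*I/3) = 5*I/3.
P(-1 + 2*I/3) = -exp(-1 + 2*I/3)*sin(1 - 2*I/3).

Res(f, -1 + 2*I/3) = (-exp(-1 + 2*I/3)*sin(1 - 2*I/3))/(5*I/3) = 3*I*exp(-1 + 2*I/3)*sin(1 - 2*I/3)/5

Final answer: 3*I*exp(-1 + 2*I/3)*sin(1 - 2*I/3)/5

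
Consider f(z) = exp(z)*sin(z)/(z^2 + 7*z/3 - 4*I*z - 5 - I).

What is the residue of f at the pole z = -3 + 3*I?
Write f(z) = P(z)/Q(z) with P(z) = exp(z)*sin(z) and Q(z) = z^2 + 7*z/3 - 4*I*z - 5 - I.
The denominator factors as Q(z) = (z - 2/3 - I)*(z + 3 - 3*I), so z = -3 + 3*I is a simple zero of Q and P is analytic there; z = -3 + 3*I is therefore a simple pole and
  Res(f, z₀) = P(z₀)/Q'(z₀).

Q'(z) = 2*z + 7/3 - 4*I, so Q'(-3 + 3*I) = -11/3 + 2*I.
P(-3 + 3*I) = -exp(-3 + 3*I)*sin(3 - 3*I).

Res(f, -3 + 3*I) = (-exp(-3 + 3*I)*sin(3 - 3*I))/(-11/3 + 2*I) = (33/157 + 18*I/157)*exp(-3 + 3*I)*sin(3 - 3*I)

Final answer: (33/157 + 18*I/157)*exp(-3 + 3*I)*sin(3 - 3*I)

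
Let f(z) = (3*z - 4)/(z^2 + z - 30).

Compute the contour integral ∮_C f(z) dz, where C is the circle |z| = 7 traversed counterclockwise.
By the residue theorem, ∮_C f(z) dz = 2πi · (sum of the residues of f at the poles inside |z| = 7).

The denominator factors as (z + 6)*(z - 5), so the singularities of f are simple poles at z = -6, z = 5.
  |-6|² = 36 < 49 = 7², so this pole is inside the contour.
  |5|² = 25 < 49 = 7², so this pole is inside the contour.

With P(z) = 3*z - 4 and Q(z) = z^2 + z - 30, each pole is simple, so Res(f, z₀) = P(z₀)/Q'(z₀) with Q'(z) = 2*z + 1.
  Res(f, -6) = P(-6)/Q'(-6) = (-22)/(-11) = 2
  Res(f, 5) = P(5)/Q'(5) = (11)/(11) = 1

Sum of residues inside C: 3
∮_C f(z) dz = 2πi · (3) = 6*I*pi

Final answer: 6*I*pi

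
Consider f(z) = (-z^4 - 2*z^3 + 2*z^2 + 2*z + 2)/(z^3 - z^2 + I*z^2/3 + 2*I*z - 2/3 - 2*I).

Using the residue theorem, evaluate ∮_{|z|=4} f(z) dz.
By the residue theorem, ∮_C f(z) dz = 2πi · (sum of the residues of f at the poles inside |z| = 4).

The denominator factors as (z - 1 + I)*(z + 1 - I)*(z - 1 + I/3), so the singularities of f are simple poles at z = 1 - I, z = -1 + I, z = 1 - I/3.
  |1 - I|² = 2 < 16 = 4², so this pole is inside the contour.
  |-1 + I|² = 2 < 16 = 4², so this pole is inside the contour.
  |1 - I/3|² = 10/9 < 16 = 4², so this pole is inside the contour.

With P(z) = -z^4 - 2*z^3 + 2*z^2 + 2*z + 2 and Q(z) = z^3 - z^2 + I*z^2/3 + 2*I*z - 2/3 - 2*I, each pole is simple, so Res(f, z₀) = P(z₀)/Q'(z₀) with Q'(z) = 3*z^2 - 2*z + 2*I*z/3 + 2*I.
  Res(f, 1 - I) = P(1 - I)/Q'(1 - I) = (12 - 2*I)/(-4/3 - 4*I/3) = -15/4 + 21*I/4
  Res(f, -1 + I) = P(-1 + I)/Q'(-1 + I) = (-6*I)/(4/3 - 20*I/3) = 45/52 - 9*I/52
  Res(f, 1 - I/3) = P(1 - I/3)/Q'(1 - I/3) = (332/81 + 10*I/9)/(8/9 + 4*I/3) = 467/234 - 68*I/39

Sum of residues inside C: -8/9 + 10*I/3
∮_C f(z) dz = 2πi · (-8/9 + 10*I/3) = pi*(-20/3 - 16*I/9)

Final answer: pi*(-20/3 - 16*I/9)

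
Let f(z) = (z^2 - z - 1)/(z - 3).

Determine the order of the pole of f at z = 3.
Factor the denominator:
  z - 3 = (z - 3)

The numerator P(z) = z^2 - z - 1 has P(3) = 5 ≠ 0, so no factor of (z - 3) cancels.
Near z = 3 we can therefore write f(z) = g(z)/(z - 3) with g analytic at 3 and g(3) ≠ 0 (g is just the numerator).

Hence z = 3 is a pole of order 1.

Final answer: 1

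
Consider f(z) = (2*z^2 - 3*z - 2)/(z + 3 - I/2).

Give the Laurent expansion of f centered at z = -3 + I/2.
(49/2 - 15*I/2)/(z + 3 - I/2) - 15 + 2*I + 2*(z + 3 - I/2)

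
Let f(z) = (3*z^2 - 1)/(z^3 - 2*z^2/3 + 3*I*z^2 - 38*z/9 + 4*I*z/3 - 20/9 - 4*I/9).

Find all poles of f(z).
{-2/3 - I, -2/3, 2 - 2*I}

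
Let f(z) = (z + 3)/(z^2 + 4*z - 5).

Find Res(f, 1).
Write f(z) = P(z)/Q(z) with P(z) = z + 3 and Q(z) = z^2 + 4*z - 5.
The denominator factors as Q(z) = (z + 5)*(z - 1), so z = 1 is a simple zero of Q and P is analytic there; z = 1 is therefore a simple pole and
  Res(f, z₀) = P(z₀)/Q'(z₀).

Q'(z) = 2*z + 4, so Q'(1) = 6.
P(1) = 4.

Res(f, 1) = (4)/(6) = 2/3

Final answer: 2/3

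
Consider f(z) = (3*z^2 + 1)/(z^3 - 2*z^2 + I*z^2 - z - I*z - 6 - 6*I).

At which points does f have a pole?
The singularities of f are the zeros of the denominator. Factoring,
  z^3 - 2*z^2 + I*z^2 - z - I*z - 6 - 6*I = (z + 2*I)*(z + 1 - I)*(z - 3)
so the candidates are z = -2*I, z = -1 + I, z = 3.

Check the numerator P(z) = 3*z^2 + 1 at each one:
  P(-2*I) = -11 ≠ 0, so z = -2*I is a (simple) pole.
  P(-1 + I) = 1 - 6*I ≠ 0, so z = -1 + I is a (simple) pole.
  P(3) = 28 ≠ 0, so z = 3 is a (simple) pole.

Poles of f: {-1 + I, -2*I, 3}

Final answer: {-1 + I, -2*I, 3}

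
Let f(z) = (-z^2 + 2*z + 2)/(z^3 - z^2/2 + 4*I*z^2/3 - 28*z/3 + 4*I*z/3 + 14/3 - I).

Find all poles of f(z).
The singularities of f are the zeros of the denominator. Factoring,
  z^3 - z^2/2 + 4*I*z^2/3 - 28*z/3 + 4*I*z/3 + 14/3 - I = (z + 3 + I/3)*(z - 3 + I)*(z - 1/2)
so the candidates are z = -3 - I/3, z = 3 - I, z = 1/2.

Check the numerator P(z) = -z^2 + 2*z + 2 at each one:
  P(-3 - I/3) = -116/9 - 8*I/3 ≠ 0, so z = -3 - I/3 is a (simple) pole.
  P(3 - I) = 4*I ≠ 0, so z = 3 - I is a (simple) pole.
  P(1/2) = 11/4 ≠ 0, so z = 1/2 is a (simple) pole.

Poles of f: {-3 - I/3, 1/2, 3 - I}

Final answer: {-3 - I/3, 1/2, 3 - I}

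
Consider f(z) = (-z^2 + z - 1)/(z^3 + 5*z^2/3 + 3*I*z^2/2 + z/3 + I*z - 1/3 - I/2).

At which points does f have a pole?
The singularities of f are the zeros of the denominator. Factoring,
  z^3 + 5*z^2/3 + 3*I*z^2/2 + z/3 + I*z - 1/3 - I/2 = (z + 1)*(z - 1/3)*(z + 1 + 3*I/2)
so the candidates are z = -1, z = 1/3, z = -1 - 3*I/2.

Check the numerator P(z) = -z^2 + z - 1 at each one:
  P(-1) = -3 ≠ 0, so z = -1 is a (simple) pole.
  P(1/3) = -7/9 ≠ 0, so z = 1/3 is a (simple) pole.
  P(-1 - 3*I/2) = -3/4 - 9*I/2 ≠ 0, so z = -1 - 3*I/2 is a (simple) pole.

Poles of f: {-1 - 3*I/2, -1, 1/3}

Final answer: {-1 - 3*I/2, -1, 1/3}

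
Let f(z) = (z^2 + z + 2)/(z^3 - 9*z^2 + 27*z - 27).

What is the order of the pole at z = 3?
Factor the denominator:
  z^3 - 9*z^2 + 27*z - 27 = (z - 3)^3

The numerator P(z) = z^2 + z + 2 has P(3) = 14 ≠ 0, so no factor of (z - 3) cancels.
Near z = 3 we can therefore write f(z) = g(z)/(z - 3)^3 with g analytic at 3 and g(3) ≠ 0 (g is just the numerator).

Hence z = 3 is a pole of order 3.

Final answer: 3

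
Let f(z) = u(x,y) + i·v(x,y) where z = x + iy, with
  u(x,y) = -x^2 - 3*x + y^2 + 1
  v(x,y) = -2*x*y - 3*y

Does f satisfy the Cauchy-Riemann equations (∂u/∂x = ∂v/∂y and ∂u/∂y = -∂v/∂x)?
∂u/∂x = -2*x - 3
∂v/∂y = -2*x - 3
∂u/∂y = 2*y
∂v/∂x = -2*y
∂u/∂x = ∂v/∂y and ∂u/∂y = -∂v/∂x hold identically; f is analytic.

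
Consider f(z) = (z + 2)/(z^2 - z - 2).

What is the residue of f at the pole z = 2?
4/3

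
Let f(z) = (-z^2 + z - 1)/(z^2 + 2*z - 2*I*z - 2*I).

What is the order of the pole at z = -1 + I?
Factor the denominator:
  z^2 + 2*z - 2*I*z - 2*I = (z + 1 - I)^2

The numerator P(z) = -z^2 + z - 1 has P(-1 + I) = -2 + 3*I ≠ 0, so no factor of (z + 1 - I) cancels.
Near z = -1 + I we can therefore write f(z) = g(z)/(z + 1 - I)^2 with g analytic at -1 + I and g(-1 + I) ≠ 0 (g is just the numerator).

Hence z = -1 + I is a pole of order 2.

Final answer: 2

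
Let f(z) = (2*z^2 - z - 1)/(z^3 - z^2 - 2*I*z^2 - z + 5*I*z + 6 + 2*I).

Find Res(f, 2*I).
Write f(z) = P(z)/Q(z) with P(z) = 2*z^2 - z - 1 and Q(z) = z^3 - z^2 - 2*I*z^2 - z + 5*I*z + 6 + 2*I.
The denominator factors as Q(z) = (z - 2 + I)*(z + 1 - I)*(z - 2*I), so z = 2*I is a simple zero of Q and P is analytic there; z = 2*I is therefore a simple pole and
  Res(f, z₀) = P(z₀)/Q'(z₀).

Q'(z) = 3*z^2 - 2*z - 4*I*z - 1 + 5*I, so Q'(2*I) = -5 + I.
P(2*I) = -9 - 2*I.

Res(f, 2*I) = (-9 - 2*I)/(-5 + I) = 43/26 + 19*I/26

Final answer: 43/26 + 19*I/26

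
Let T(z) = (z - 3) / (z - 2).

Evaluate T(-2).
Substitute z = -2:
  numerator:   (-2) - 3 = -5
  denominator: (-2) - 2 = -4
T(-2) = (-5)/(-4) = 5/4

Final answer: 5/4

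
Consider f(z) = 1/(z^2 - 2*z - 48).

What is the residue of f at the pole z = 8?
Write f(z) = P(z)/Q(z) with P(z) = 1 and Q(z) = z^2 - 2*z - 48.
The denominator factors as Q(z) = (z - 8)*(z + 6), so z = 8 is a simple zero of Q and P is analytic there; z = 8 is therefore a simple pole and
  Res(f, z₀) = P(z₀)/Q'(z₀).

Q'(z) = 2*z - 2, so Q'(8) = 14.
P(8) = 1.

Res(f, 8) = (1)/(14) = 1/14

Final answer: 1/14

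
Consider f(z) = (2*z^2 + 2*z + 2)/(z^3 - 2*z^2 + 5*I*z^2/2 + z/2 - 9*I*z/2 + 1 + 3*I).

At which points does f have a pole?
The singularities of f are the zeros of the denominator. Factoring,
  z^3 - 2*z^2 + 5*I*z^2/2 + z/2 - 9*I*z/2 + 1 + 3*I = (z - 1 - I/2)*(z + 2*I)*(z - 1 + I)
so the candidates are z = 1 + I/2, z = -2*I, z = 1 - I.

Check the numerator P(z) = 2*z^2 + 2*z + 2 at each one:
  P(1 + I/2) = 11/2 + 3*I ≠ 0, so z = 1 + I/2 is a (simple) pole.
  P(-2*I) = -6 - 4*I ≠ 0, so z = -2*I is a (simple) pole.
  P(1 - I) = 4 - 6*I ≠ 0, so z = 1 - I is a (simple) pole.

Poles of f: {-2*I, 1 - I, 1 + I/2}

Final answer: {-2*I, 1 - I, 1 + I/2}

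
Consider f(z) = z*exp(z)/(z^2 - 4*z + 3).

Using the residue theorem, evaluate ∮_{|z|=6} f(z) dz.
By the residue theorem, ∮_C f(z) dz = 2πi · (sum of the residues of f at the poles inside |z| = 6).

The denominator factors as (z - 1)*(z - 3), so the singularities of f are simple poles at z = 1, z = 3.
  |1|² = 1 < 36 = 6², so this pole is inside the contour.
  |3|² = 9 < 36 = 6², so this pole is inside the contour.

With P(z) = z*exp(z) and Q(z) = z^2 - 4*z + 3, each pole is simple, so Res(f, z₀) = P(z₀)/Q'(z₀) with Q'(z) = 2*z - 4.
  Res(f, 1) = P(1)/Q'(1) = (exp(1))/(-2) = -exp(1)/2
  Res(f, 3) = P(3)/Q'(3) = (3*exp(3))/(2) = 3*exp(3)/2

Sum of residues inside C: -exp(1)/2 + 3*exp(3)/2
∮_C f(z) dz = 2πi · (-exp(1)/2 + 3*exp(3)/2) = -exp(1)*I*pi + 3*I*pi*exp(3)

Final answer: -exp(1)*I*pi + 3*I*pi*exp(3)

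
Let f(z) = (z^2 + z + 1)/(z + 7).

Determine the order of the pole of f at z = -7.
Factor the denominator:
  z + 7 = (z + 7)

The numerator P(z) = z^2 + z + 1 has P(-7) = 43 ≠ 0, so no factor of (z + 7) cancels.
Near z = -7 we can therefore write f(z) = g(z)/(z + 7) with g analytic at -7 and g(-7) ≠ 0 (g is just the numerator).

Hence z = -7 is a pole of order 1.

Final answer: 1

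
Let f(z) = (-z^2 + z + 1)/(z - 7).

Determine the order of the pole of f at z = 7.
Factor the denominator:
  z - 7 = (z - 7)

The numerator P(z) = -z^2 + z + 1 has P(7) = -41 ≠ 0, so no factor of (z - 7) cancels.
Near z = 7 we can therefore write f(z) = g(z)/(z - 7) with g analytic at 7 and g(7) ≠ 0 (g is just the numerator).

Hence z = 7 is a pole of order 1.

Final answer: 1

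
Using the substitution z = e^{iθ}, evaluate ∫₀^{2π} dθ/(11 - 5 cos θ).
Call the integral J. The integrand is 2π-periodic and we integrate over a full period, so shifting θ does not change the value (θ → θ + π flips the sign of the trig term). Hence
  J = ∫₀^{2π} dθ/(11 + 5 cos θ).
Put z = e^{iθ}: then cos θ = (z + 1/z)/2, dθ = dz/(iz), and z runs once counterclockwise around |z| = 1:
  J = ∮_{|z|=1} 1/(11 + 5*(z + 1/z)/2) · dz/(iz) = (2/i) ∮_{|z|=1} dz/(5*z^2 + 22*z + 5).
The roots of 5*z^2 + 22*z + 5 are z = (-11 ± sqrt(11^2 - 5^2))/5, with sqrt(96) = 4*sqrt(6); their product is 1, so only z₊ = -11/5 + 4*sqrt(6)/5 lies inside the unit circle (z₋ = -11/5 - 4*sqrt(6)/5 lies outside).
z₊ is a simple zero of q(z) = 5*z^2 + 22*z + 5, so Res(1/q, z₊) = 1/q'(z₊) with q'(z) = 10*z + 22; and q'(z₊) = 5*(z₊ - z₋) = 8*sqrt(6).
Therefore J = (2/i) · 2πi · 1/(8*sqrt(6)) = 2*pi/(4*sqrt(6)) = sqrt(6)*pi/12

Final answer: sqrt(6)*pi/12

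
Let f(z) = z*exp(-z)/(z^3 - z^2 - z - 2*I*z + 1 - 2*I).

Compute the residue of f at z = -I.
I*exp(I)/4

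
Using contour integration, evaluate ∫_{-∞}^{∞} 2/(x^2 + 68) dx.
Let f(z) = 2/(z^2 + 68). The denominator has no real zeros and deg Q - deg P = 2 ≥ 2, so the integral of f over the upper semicircle |z| = R tends to 0 as R → ∞. Closing the contour in the upper half-plane,
  ∫_{-∞}^{∞} f(x) dx = 2πi · Σ Res(f, z_k)  over the poles with Im z_k > 0.

Zeros of the denominator: z^2 + 68 = 0 gives z = ±2*sqrt(17)*I.
Upper half-plane: z = 2*sqrt(17)*I (simple).

Each pole is a simple zero of Q(z) = z^2 + 68, so Res(f, z₀) = P(z₀)/Q'(z₀) with P(z) = 2, Q'(z) = 2*z:
  Res(f, 2*sqrt(17)*I) = (2)/(4*sqrt(17)*I) = -sqrt(17)*I/34

∫_{-∞}^{∞} f(x) dx = 2πi · (-sqrt(17)*I/34) = sqrt(17)*pi/17

Final answer: sqrt(17)*pi/17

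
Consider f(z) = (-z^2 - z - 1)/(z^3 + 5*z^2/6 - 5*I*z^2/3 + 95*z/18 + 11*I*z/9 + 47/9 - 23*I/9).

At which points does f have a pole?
The singularities of f are the zeros of the denominator. Factoring,
  z^3 + 5*z^2/6 - 5*I*z^2/3 + 95*z/18 + 11*I*z/9 + 47/9 - 23*I/9 = (z + 1/2 - 3*I)*(z + 2/3 - 2*I/3)*(z - 1/3 + 2*I)
so the candidates are z = -1/2 + 3*I, z = -2/3 + 2*I/3, z = 1/3 - 2*I.

Check the numerator P(z) = -z^2 - z - 1 at each one:
  P(-1/2 + 3*I) = 33/4 ≠ 0, so z = -1/2 + 3*I is a (simple) pole.
  P(-2/3 + 2*I/3) = -1/3 + 2*I/9 ≠ 0, so z = -2/3 + 2*I/3 is a (simple) pole.
  P(1/3 - 2*I) = 23/9 + 10*I/3 ≠ 0, so z = 1/3 - 2*I is a (simple) pole.

Poles of f: {-2/3 + 2*I/3, -1/2 + 3*I, 1/3 - 2*I}

Final answer: {-2/3 + 2*I/3, -1/2 + 3*I, 1/3 - 2*I}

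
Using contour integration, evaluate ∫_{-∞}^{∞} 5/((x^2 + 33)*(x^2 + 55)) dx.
Let f(z) = 5/((z^2 + 33)*(z^2 + 55)). The denominator has no real zeros and deg Q - deg P = 4 ≥ 2, so the integral of f over the upper semicircle |z| = R tends to 0 as R → ∞. Closing the contour in the upper half-plane,
  ∫_{-∞}^{∞} f(x) dx = 2πi · Σ Res(f, z_k)  over the poles with Im z_k > 0.

Zeros of the denominator: z^2 + 33 = 0 gives z = ±sqrt(33)*I; z^2 + 55 = 0 gives z = ±sqrt(55)*I.
Upper half-plane: z = sqrt(33)*I, z = sqrt(55)*I (simple).

Each pole is a simple zero of Q(z) = z^4 + 88*z^2 + 1815, so Res(f, z₀) = P(z₀)/Q'(z₀) with P(z) = 5, Q'(z) = 4*z^3 + 176*z:
  Res(f, sqrt(33)*I) = (5)/(44*sqrt(33)*I) = -5*sqrt(33)*I/1452
  Res(f, sqrt(55)*I) = (5)/(-44*sqrt(55)*I) = sqrt(55)*I/484

Sum of residues: I*(-5*sqrt(33) + 3*sqrt(55))/1452
∫_{-∞}^{∞} f(x) dx = 2πi · (I*(-5*sqrt(33) + 3*sqrt(55))/1452) = pi*(-3*sqrt(55) + 5*sqrt(33))/726

Final answer: pi*(-3*sqrt(55) + 5*sqrt(33))/726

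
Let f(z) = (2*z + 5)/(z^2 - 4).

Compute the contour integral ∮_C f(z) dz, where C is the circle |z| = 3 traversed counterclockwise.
4*I*pi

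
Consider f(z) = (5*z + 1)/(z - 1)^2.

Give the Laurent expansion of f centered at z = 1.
Put w = z - (1), i.e. z = w + 1. The denominator is w^2, so it suffices to rewrite the numerator in powers of w.

P(z) = 5*z + 1
P(w + 1) = 6 + 5*w

Dividing each term by w^2:
  f = 6/w^2 + 5/w

Substituting back w = z - 1:
  f(z) = 6/(z - 1)^2 + 5/(z - 1)

The series is finite because the numerator is a polynomial; the negative powers form the principal part, and the coefficient of 1/(z - 1) gives Res(f, 1) = 5.

Final answer: 6/(z - 1)^2 + 5/(z - 1)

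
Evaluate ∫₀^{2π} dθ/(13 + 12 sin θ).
Call the integral J. The integrand is 2π-periodic and we integrate over a full period, so shifting θ does not change the value (θ → θ + π/2 turns sin θ into cos θ). Hence
  J = ∫₀^{2π} dθ/(13 + 12 cos θ).
Put z = e^{iθ}: then cos θ = (z + 1/z)/2, dθ = dz/(iz), and z runs once counterclockwise around |z| = 1:
  J = ∮_{|z|=1} 1/(13 + 12*(z + 1/z)/2) · dz/(iz) = (2/i) ∮_{|z|=1} dz/(12*z^2 + 26*z + 12).
The roots of 12*z^2 + 26*z + 12 are z = (-13 ± sqrt(13^2 - 12^2))/12, with sqrt(25) = 5; their product is 1, so only z₊ = -2/3 lies inside the unit circle (z₋ = -3/2 lies outside).
z₊ is a simple zero of q(z) = 12*z^2 + 26*z + 12, so Res(1/q, z₊) = 1/q'(z₊) with q'(z) = 24*z + 26; and q'(z₊) = 12*(z₊ - z₋) = 10.
Therefore J = (2/i) · 2πi · 1/(10) = 2*pi/(5) = 2*pi/5

Final answer: 2*pi/5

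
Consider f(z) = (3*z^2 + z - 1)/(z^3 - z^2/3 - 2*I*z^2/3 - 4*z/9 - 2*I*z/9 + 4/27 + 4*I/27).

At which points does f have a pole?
{-2/3, 1/3, 2/3 + 2*I/3}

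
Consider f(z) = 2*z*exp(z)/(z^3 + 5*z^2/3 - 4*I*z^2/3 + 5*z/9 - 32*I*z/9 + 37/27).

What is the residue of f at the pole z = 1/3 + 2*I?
Write f(z) = P(z)/Q(z) with P(z) = 2*z*exp(z) and Q(z) = z^3 + 5*z^2/3 - 4*I*z^2/3 + 5*z/9 - 32*I*z/9 + 37/27.
The denominator factors as Q(z) = (z + I/3)*(z + 2 + I/3)*(z - 1/3 - 2*I), so z = 1/3 + 2*I is a simple zero of Q and P is analytic there; z = 1/3 + 2*I is therefore a simple pole and
  Res(f, z₀) = P(z₀)/Q'(z₀).

Q'(z) = 3*z^2 + 10*z/3 - 8*I*z/3 + 5/9 - 32*I/9, so Q'(1/3 + 2*I) = -14/3 + 56*I/9.
P(1/3 + 2*I) = (2/3 + 4*I)*exp(1/3 + 2*I).

Res(f, 1/3 + 2*I) = ((2/3 + 4*I)*exp(1/3 + 2*I))/(-14/3 + 56*I/9) = (9/25 - 66*I/175)*exp(1/3 + 2*I)

Final answer: (9/25 - 66*I/175)*exp(1/3 + 2*I)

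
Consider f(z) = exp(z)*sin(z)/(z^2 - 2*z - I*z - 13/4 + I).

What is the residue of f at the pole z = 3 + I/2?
Write f(z) = P(z)/Q(z) with P(z) = exp(z)*sin(z) and Q(z) = z^2 - 2*z - I*z - 13/4 + I.
The denominator factors as Q(z) = (z - 3 - I/2)*(z + 1 - I/2), so z = 3 + I/2 is a simple zero of Q and P is analytic there; z = 3 + I/2 is therefore a simple pole and
  Res(f, z₀) = P(z₀)/Q'(z₀).

Q'(z) = 2*z - 2 - I, so Q'(3 + I/2) = 4.
P(3 + I/2) = exp(3 + I/2)*sin(3 + I/2).

Res(f, 3 + I/2) = (exp(3 + I/2)*sin(3 + I/2))/(4) = exp(3 + I/2)*sin(3 + I/2)/4

Final answer: exp(3 + I/2)*sin(3 + I/2)/4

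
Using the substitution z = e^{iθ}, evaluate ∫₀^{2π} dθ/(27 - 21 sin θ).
Call the integral J. The integrand is 2π-periodic and we integrate over a full period, so shifting θ does not change the value (θ → θ + π/2 turns sin θ into cos θ; θ → θ + π flips the sign of the trig term). Hence
  J = ∫₀^{2π} dθ/(27 + 21 cos θ).
Put z = e^{iθ}: then cos θ = (z + 1/z)/2, dθ = dz/(iz), and z runs once counterclockwise around |z| = 1:
  J = ∮_{|z|=1} 1/(27 + 21*(z + 1/z)/2) · dz/(iz) = (2/i) ∮_{|z|=1} dz/(21*z^2 + 54*z + 21).
The roots of 21*z^2 + 54*z + 21 are z = (-27 ± sqrt(27^2 - 21^2))/21, with sqrt(288) = 12*sqrt(2); their product is 1, so only z₊ = -9/7 + 4*sqrt(2)/7 lies inside the unit circle (z₋ = -9/7 - 4*sqrt(2)/7 lies outside).
z₊ is a simple zero of q(z) = 21*z^2 + 54*z + 21, so Res(1/q, z₊) = 1/q'(z₊) with q'(z) = 42*z + 54; and q'(z₊) = 21*(z₊ - z₋) = 24*sqrt(2).
Therefore J = (2/i) · 2πi · 1/(24*sqrt(2)) = 2*pi/(12*sqrt(2)) = sqrt(2)*pi/12

Final answer: sqrt(2)*pi/12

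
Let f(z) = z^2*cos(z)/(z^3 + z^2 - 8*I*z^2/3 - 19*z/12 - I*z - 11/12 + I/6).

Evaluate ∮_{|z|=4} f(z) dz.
By the residue theorem, ∮_C f(z) dz = 2πi · (sum of the residues of f at the poles inside |z| = 4).

The denominator factors as (z - 1/2 - 2*I/3)*(z + 1 - 2*I)*(z + 1/2), so the singularities of f are simple poles at z = 1/2 + 2*I/3, z = -1 + 2*I, z = -1/2.
  |1/2 + 2*I/3|² = 25/36 < 16 = 4², so this pole is inside the contour.
  |-1 + 2*I|² = 5 < 16 = 4², so this pole is inside the contour.
  |-1/2|² = 1/4 < 16 = 4², so this pole is inside the contour.

With P(z) = z^2*cos(z) and Q(z) = z^3 + z^2 - 8*I*z^2/3 - 19*z/12 - I*z - 11/12 + I/6, each pole is simple, so Res(f, z₀) = P(z₀)/Q'(z₀) with Q'(z) = 3*z^2 + 2*z - 16*I*z/3 - 19/12 - I.
  Res(f, 1/2 + 2*I/3) = P(1/2 + 2*I/3)/Q'(1/2 + 2*I/3) = ((-7/36 + 2*I/3)*cos(1/2 + 2*I/3))/(43/18 - I/3) = (-89/754 + 99*I/377)*cos(1/2 + 2*I/3)
  Res(f, -1 + 2*I) = P(-1 + 2*I)/Q'(-1 + 2*I) = ((-3 - 4*I)*cos(1 - 2*I))/(-23/12 - 11*I/3) = (588/493 - 96*I/493)*cos(1 - 2*I)
  Res(f, -1/2) = P(-1/2)/Q'(-1/2) = (cos(1/2)/4)/(-11/6 + 5*I/3) = (-33/442 - 15*I/221)*cos(1/2)

Sum of residues inside C: (-33/442 - 15*I/221)*cos(1/2) + (-89/754 + 99*I/377)*cos(1/2 + 2*I/3) + (588/493 - 96*I/493)*cos(1 - 2*I)
∮_C f(z) dz = 2πi · ((-33/442 - 15*I/221)*cos(1/2) + (-89/754 + 99*I/377)*cos(1/2 + 2*I/3) + (588/493 - 96*I/493)*cos(1 - 2*I)) = pi*(30/221 - 33*I/221)*cos(1/2) + pi*(-198/377 - 89*I/377)*cos(1/2 + 2*I/3) + pi*(192/493 + 1176*I/493)*cos(1 - 2*I)

Final answer: pi*(30/221 - 33*I/221)*cos(1/2) + pi*(-198/377 - 89*I/377)*cos(1/2 + 2*I/3) + pi*(192/493 + 1176*I/493)*cos(1 - 2*I)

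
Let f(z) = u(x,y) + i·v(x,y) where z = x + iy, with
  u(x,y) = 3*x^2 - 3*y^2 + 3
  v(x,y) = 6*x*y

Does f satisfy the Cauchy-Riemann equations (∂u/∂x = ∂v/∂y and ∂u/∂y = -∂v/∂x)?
∂u/∂x = 6*x
∂v/∂y = 6*x
∂u/∂y = -6*y
∂v/∂x = 6*y
∂u/∂x = ∂v/∂y and ∂u/∂y = -∂v/∂x hold identically; f is analytic.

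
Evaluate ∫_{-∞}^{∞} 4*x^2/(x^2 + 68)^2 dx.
Let f(z) = 4*z^2/(z^2 + 68)^2. The denominator has no real zeros and deg Q - deg P = 2 ≥ 2, so the integral of f over the upper semicircle |z| = R tends to 0 as R → ∞. Closing the contour in the upper half-plane,
  ∫_{-∞}^{∞} f(x) dx = 2πi · Σ Res(f, z_k)  over the poles with Im z_k > 0.

Zeros of the denominator: z^2 + 68 = 0 gives z = ±2*sqrt(17)*I.
Upper half-plane: z = 2*sqrt(17)*I (a pole of order 2).

Write f(z) = g(z)/(z - 2*sqrt(17)*I)^2 with g(z) = 4*z^2/(z + 2*sqrt(17)*I)^2. For a double pole, Res(f, z₀) = g'(z₀):
  g'(z) = 16*sqrt(17)*I*z/(z + 2*sqrt(17)*I)^3
  Res(f, 2*sqrt(17)*I) = g'(2*sqrt(17)*I) = -sqrt(17)*I/34

∫_{-∞}^{∞} f(x) dx = 2πi · (-sqrt(17)*I/34) = sqrt(17)*pi/17

Final answer: sqrt(17)*pi/17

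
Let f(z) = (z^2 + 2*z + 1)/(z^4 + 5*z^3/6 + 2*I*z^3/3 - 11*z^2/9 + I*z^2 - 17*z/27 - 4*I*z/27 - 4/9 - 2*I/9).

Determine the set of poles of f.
The singularities of f are the zeros of the denominator. Factoring,
  z^4 + 5*z^3/6 + 2*I*z^3/3 - 11*z^2/9 + I*z^2 - 17*z/27 - 4*I*z/27 - 4/9 - 2*I/9 = (z - 1 + I/3)*(z + 2*I/3)*(z + 1/3 - I/3)*(z + 3/2)
so the candidates are z = 1 - I/3, z = -2*I/3, z = -1/3 + I/3, z = -3/2.

Check the numerator P(z) = z^2 + 2*z + 1 at each one:
  P(1 - I/3) = 35/9 - 4*I/3 ≠ 0, so z = 1 - I/3 is a (simple) pole.
  P(-2*I/3) = 5/9 - 4*I/3 ≠ 0, so z = -2*I/3 is a (simple) pole.
  P(-1/3 + I/3) = 1/3 + 4*I/9 ≠ 0, so z = -1/3 + I/3 is a (simple) pole.
  P(-3/2) = 1/4 ≠ 0, so z = -3/2 is a (simple) pole.

Poles of f: {-3/2, -1/3 + I/3, -2*I/3, 1 - I/3}

Final answer: {-3/2, -1/3 + I/3, -2*I/3, 1 - I/3}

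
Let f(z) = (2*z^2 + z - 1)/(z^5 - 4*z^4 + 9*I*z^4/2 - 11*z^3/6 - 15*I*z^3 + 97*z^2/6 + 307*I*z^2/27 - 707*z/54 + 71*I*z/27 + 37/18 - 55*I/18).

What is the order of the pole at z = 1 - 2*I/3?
Factor the denominator:
  z^5 - 4*z^4 + 9*I*z^4/2 - 11*z^3/6 - 15*I*z^3 + 97*z^2/6 + 307*I*z^2/27 - 707*z/54 + 71*I*z/27 + 37/18 - 55*I/18 = (z - 1 + 2*I/3)^3*(z - 1 + I)*(z + 3*I/2)

The numerator P(z) = 2*z^2 + z - 1 has P(1 - 2*I/3) = 10/9 - 10*I/3 ≠ 0, so no factor of (z - 1 + 2*I/3) cancels.
Near z = 1 - 2*I/3 we can therefore write f(z) = g(z)/(z - 1 + 2*I/3)^3 with g analytic at 1 - 2*I/3 and g(1 - 2*I/3) ≠ 0 (g is the numerator divided by the remaining denominator factors).

Hence z = 1 - 2*I/3 is a pole of order 3.

Final answer: 3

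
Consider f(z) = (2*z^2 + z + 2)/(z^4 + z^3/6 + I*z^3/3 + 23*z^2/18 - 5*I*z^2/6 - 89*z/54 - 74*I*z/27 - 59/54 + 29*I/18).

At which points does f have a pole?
The singularities of f are the zeros of the denominator. Factoring,
  z^4 + z^3/6 + I*z^3/3 + 23*z^2/18 - 5*I*z^2/6 - 89*z/54 - 74*I*z/27 - 59/54 + 29*I/18 = (z - 1 - I/3)*(z - 1/3 - 2*I/3)*(z + 1 - 2*I/3)*(z + 1/2 + 2*I)
so the candidates are z = 1 + I/3, z = 1/3 + 2*I/3, z = -1 + 2*I/3, z = -1/2 - 2*I.

Check the numerator P(z) = 2*z^2 + z + 2 at each one:
  P(1 + I/3) = 43/9 + 5*I/3 ≠ 0, so z = 1 + I/3 is a (simple) pole.
  P(1/3 + 2*I/3) = 5/3 + 14*I/9 ≠ 0, so z = 1/3 + 2*I/3 is a (simple) pole.
  P(-1 + 2*I/3) = 19/9 - 2*I ≠ 0, so z = -1 + 2*I/3 is a (simple) pole.
  P(-1/2 - 2*I) = -6 + 2*I ≠ 0, so z = -1/2 - 2*I is a (simple) pole.

Poles of f: {-1 + 2*I/3, -1/2 - 2*I, 1/3 + 2*I/3, 1 + I/3}

Final answer: {-1 + 2*I/3, -1/2 - 2*I, 1/3 + 2*I/3, 1 + I/3}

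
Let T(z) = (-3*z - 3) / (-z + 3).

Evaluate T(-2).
3/5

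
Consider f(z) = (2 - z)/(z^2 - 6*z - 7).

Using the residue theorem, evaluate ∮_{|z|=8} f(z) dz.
By the residue theorem, ∮_C f(z) dz = 2πi · (sum of the residues of f at the poles inside |z| = 8).

The denominator factors as (z - 7)*(z + 1), so the singularities of f are simple poles at z = 7, z = -1.
  |7|² = 49 < 64 = 8², so this pole is inside the contour.
  |-1|² = 1 < 64 = 8², so this pole is inside the contour.

With P(z) = 2 - z and Q(z) = z^2 - 6*z - 7, each pole is simple, so Res(f, z₀) = P(z₀)/Q'(z₀) with Q'(z) = 2*z - 6.
  Res(f, 7) = P(7)/Q'(7) = (-5)/(8) = -5/8
  Res(f, -1) = P(-1)/Q'(-1) = (3)/(-8) = -3/8

Sum of residues inside C: -1
∮_C f(z) dz = 2πi · (-1) = -2*I*pi

Final answer: -2*I*pi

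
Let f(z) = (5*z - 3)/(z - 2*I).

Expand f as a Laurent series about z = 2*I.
(-3 + 10*I)/(z - 2*I) + 5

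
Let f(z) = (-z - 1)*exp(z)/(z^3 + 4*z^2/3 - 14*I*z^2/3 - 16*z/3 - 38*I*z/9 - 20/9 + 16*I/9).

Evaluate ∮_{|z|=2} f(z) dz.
By the residue theorem, ∮_C f(z) dz = 2πi · (sum of the residues of f at the poles inside |z| = 2).

The denominator factors as (z + 1/3 - 3*I)*(z - 2*I/3)*(z + 1 - I), so the singularities of f are simple poles at z = -1/3 + 3*I, z = 2*I/3, z = -1 + I.
  |-1/3 + 3*I|² = 82/9 > 4 = 2², so this pole is outside the contour.
  |2*I/3|² = 4/9 < 4 = 2², so this pole is inside the contour.
  |-1 + I|² = 2 < 4 = 2², so this pole is inside the contour.

With P(z) = (-z - 1)*exp(z) and Q(z) = z^3 + 4*z^2/3 - 14*I*z^2/3 - 16*z/3 - 38*I*z/9 - 20/9 + 16*I/9, each pole is simple, so Res(f, z₀) = P(z₀)/Q'(z₀) with Q'(z) = 3*z^2 + 8*z/3 - 28*I*z/3 - 16/3 - 38*I/9.
  Res(f, 2*I/3) = P(2*I/3)/Q'(2*I/3) = ((-1 - 2*I/3)*exp(2*I/3))/(-4/9 - 22*I/9) = (42/125 - 87*I/250)*exp(2*I/3)
  Res(f, -1 + I) = P(-1 + I)/Q'(-1 + I) = (-I*exp(-1 + I))/(4/3 + 16*I/9) = (-9/25 - 27*I/100)*exp(-1 + I)

Sum of residues inside C: (-9/25 - 27*I/100)*exp(-1 + I) + (42/125 - 87*I/250)*exp(2*I/3)
∮_C f(z) dz = 2πi · ((-9/25 - 27*I/100)*exp(-1 + I) + (42/125 - 87*I/250)*exp(2*I/3)) = pi*(27/50 - 18*I/25)*exp(-1 + I) + pi*(87/125 + 84*I/125)*exp(2*I/3)

Final answer: pi*(27/50 - 18*I/25)*exp(-1 + I) + pi*(87/125 + 84*I/125)*exp(2*I/3)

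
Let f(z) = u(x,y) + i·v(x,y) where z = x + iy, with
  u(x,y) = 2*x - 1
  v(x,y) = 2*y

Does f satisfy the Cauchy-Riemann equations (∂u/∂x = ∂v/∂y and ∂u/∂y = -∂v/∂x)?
∂u/∂x = 2
∂v/∂y = 2
∂u/∂y = 0
∂v/∂x = 0
∂u/∂x = ∂v/∂y and ∂u/∂y = -∂v/∂x hold identically; f is analytic.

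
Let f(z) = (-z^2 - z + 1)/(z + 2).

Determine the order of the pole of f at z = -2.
Factor the denominator:
  z + 2 = (z + 2)

The numerator P(z) = -z^2 - z + 1 has P(-2) = -1 ≠ 0, so no factor of (z + 2) cancels.
Near z = -2 we can therefore write f(z) = g(z)/(z + 2) with g analytic at -2 and g(-2) ≠ 0 (g is just the numerator).

Hence z = -2 is a pole of order 1.

Final answer: 1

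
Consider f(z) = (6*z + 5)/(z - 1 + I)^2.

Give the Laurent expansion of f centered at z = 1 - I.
Put w = z - (1 - I), i.e. z = w + 1 - I. The denominator is w^2, so it suffices to rewrite the numerator in powers of w.

P(z) = 6*z + 5
P(w + 1 - I) = 11 - 6*I + 6*w

Dividing each term by w^2:
  f = (11 - 6*I)/w^2 + 6/w

Substituting back w = z - 1 + I:
  f(z) = (11 - 6*I)/(z - 1 + I)^2 + 6/(z - 1 + I)

The series is finite because the numerator is a polynomial; the negative powers form the principal part, and the coefficient of 1/(z - 1 + I) gives Res(f, 1 - I) = 6.

Final answer: (11 - 6*I)/(z - 1 + I)^2 + 6/(z - 1 + I)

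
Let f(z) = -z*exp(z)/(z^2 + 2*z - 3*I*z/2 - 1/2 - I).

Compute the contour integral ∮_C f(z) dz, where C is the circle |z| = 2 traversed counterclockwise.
By the residue theorem, ∮_C f(z) dz = 2πi · (sum of the residues of f at the poles inside |z| = 2).

The denominator factors as (z + 2 - I)*(z - I/2), so the singularities of f are simple poles at z = -2 + I, z = I/2.
  |-2 + I|² = 5 > 4 = 2², so this pole is outside the contour.
  |I/2|² = 1/4 < 4 = 2², so this pole is inside the contour.

With P(z) = -z*exp(z) and Q(z) = z^2 + 2*z - 3*I*z/2 - 1/2 - I, each pole is simple, so Res(f, z₀) = P(z₀)/Q'(z₀) with Q'(z) = 2*z + 2 - 3*I/2.
  Res(f, I/2) = P(I/2)/Q'(I/2) = (-I*exp(I/2)/2)/(2 - I/2) = (1/17 - 4*I/17)*exp(I/2)

∮_C f(z) dz = 2πi · ((1/17 - 4*I/17)*exp(I/2)) = pi*(8/17 + 2*I/17)*exp(I/2)

Final answer: pi*(8/17 + 2*I/17)*exp(I/2)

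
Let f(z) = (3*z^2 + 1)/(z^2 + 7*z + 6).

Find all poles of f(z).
{-6, -1}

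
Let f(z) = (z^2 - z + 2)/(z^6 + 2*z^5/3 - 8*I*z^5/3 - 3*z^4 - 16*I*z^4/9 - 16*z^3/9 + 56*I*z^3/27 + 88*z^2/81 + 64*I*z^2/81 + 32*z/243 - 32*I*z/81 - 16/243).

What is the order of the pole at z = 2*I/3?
Factor the denominator:
  z^6 + 2*z^5/3 - 8*I*z^5/3 - 3*z^4 - 16*I*z^4/9 - 16*z^3/9 + 56*I*z^3/27 + 88*z^2/81 + 64*I*z^2/81 + 32*z/243 - 32*I*z/81 - 16/243 = (z - 2*I/3)^4*(z + 1)*(z - 1/3)

The numerator P(z) = z^2 - z + 2 has P(2*I/3) = 14/9 - 2*I/3 ≠ 0, so no factor of (z - 2*I/3) cancels.
Near z = 2*I/3 we can therefore write f(z) = g(z)/(z - 2*I/3)^4 with g analytic at 2*I/3 and g(2*I/3) ≠ 0 (g is the numerator divided by the remaining denominator factors).

Hence z = 2*I/3 is a pole of order 4.

Final answer: 4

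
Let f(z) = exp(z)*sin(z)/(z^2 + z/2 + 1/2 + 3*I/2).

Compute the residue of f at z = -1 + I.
Write f(z) = P(z)/Q(z) with P(z) = exp(z)*sin(z) and Q(z) = z^2 + z/2 + 1/2 + 3*I/2.
The denominator factors as Q(z) = (z - 1/2 + I)*(z + 1 - I), so z = -1 + I is a simple zero of Q and P is analytic there; z = -1 + I is therefore a simple pole and
  Res(f, z₀) = P(z₀)/Q'(z₀).

Q'(z) = 2*z + 1/2, so Q'(-1 + I) = -3/2 + 2*I.
P(-1 + I) = -exp(-1 + I)*sin(1 - I).

Res(f, -1 + I) = (-exp(-1 + I)*sin(1 - I))/(-3/2 + 2*I) = (6/25 + 8*I/25)*exp(-1 + I)*sin(1 - I)

Final answer: (6/25 + 8*I/25)*exp(-1 + I)*sin(1 - I)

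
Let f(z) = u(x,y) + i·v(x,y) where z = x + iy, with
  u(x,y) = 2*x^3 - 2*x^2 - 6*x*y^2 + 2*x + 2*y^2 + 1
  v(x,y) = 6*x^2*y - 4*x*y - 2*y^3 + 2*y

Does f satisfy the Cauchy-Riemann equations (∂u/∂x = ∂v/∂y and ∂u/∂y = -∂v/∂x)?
∂u/∂x = 6*x^2 - 4*x - 6*y^2 + 2
∂v/∂y = 6*x^2 - 4*x - 6*y^2 + 2
∂u/∂y = -12*x*y + 4*y
∂v/∂x = 12*x*y - 4*y
∂u/∂x = ∂v/∂y and ∂u/∂y = -∂v/∂x hold identically; f is analytic.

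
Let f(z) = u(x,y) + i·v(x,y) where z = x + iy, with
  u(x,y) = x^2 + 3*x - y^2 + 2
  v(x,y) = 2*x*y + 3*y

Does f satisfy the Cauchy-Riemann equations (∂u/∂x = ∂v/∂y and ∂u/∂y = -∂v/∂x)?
∂u/∂x = 2*x + 3
∂v/∂y = 2*x + 3
∂u/∂y = -2*y
∂v/∂x = 2*y
∂u/∂x = ∂v/∂y and ∂u/∂y = -∂v/∂x hold identically; f is analytic.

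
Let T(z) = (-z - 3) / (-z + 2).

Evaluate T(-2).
-1/4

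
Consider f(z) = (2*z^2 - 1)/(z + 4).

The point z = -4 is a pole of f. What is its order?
Factor the denominator:
  z + 4 = (z + 4)

The numerator P(z) = 2*z^2 - 1 has P(-4) = 31 ≠ 0, so no factor of (z + 4) cancels.
Near z = -4 we can therefore write f(z) = g(z)/(z + 4) with g analytic at -4 and g(-4) ≠ 0 (g is just the numerator).

Hence z = -4 is a pole of order 1.

Final answer: 1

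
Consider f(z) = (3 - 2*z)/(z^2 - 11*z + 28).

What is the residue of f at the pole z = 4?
5/3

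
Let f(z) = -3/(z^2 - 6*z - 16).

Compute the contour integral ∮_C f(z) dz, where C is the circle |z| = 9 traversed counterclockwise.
By the residue theorem, ∮_C f(z) dz = 2πi · (sum of the residues of f at the poles inside |z| = 9).

The denominator factors as (z + 2)*(z - 8), so the singularities of f are simple poles at z = -2, z = 8.
  |-2|² = 4 < 81 = 9², so this pole is inside the contour.
  |8|² = 64 < 81 = 9², so this pole is inside the contour.

With P(z) = -3 and Q(z) = z^2 - 6*z - 16, each pole is simple, so Res(f, z₀) = P(z₀)/Q'(z₀) with Q'(z) = 2*z - 6.
  Res(f, -2) = P(-2)/Q'(-2) = (-3)/(-10) = 3/10
  Res(f, 8) = P(8)/Q'(8) = (-3)/(10) = -3/10

Sum of residues inside C: 0
∮_C f(z) dz = 2πi · (0) = 0

Final answer: 0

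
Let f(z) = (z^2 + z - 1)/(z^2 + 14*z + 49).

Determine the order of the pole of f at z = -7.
Factor the denominator:
  z^2 + 14*z + 49 = (z + 7)^2

The numerator P(z) = z^2 + z - 1 has P(-7) = 41 ≠ 0, so no factor of (z + 7) cancels.
Near z = -7 we can therefore write f(z) = g(z)/(z + 7)^2 with g analytic at -7 and g(-7) ≠ 0 (g is just the numerator).

Hence z = -7 is a pole of order 2.

Final answer: 2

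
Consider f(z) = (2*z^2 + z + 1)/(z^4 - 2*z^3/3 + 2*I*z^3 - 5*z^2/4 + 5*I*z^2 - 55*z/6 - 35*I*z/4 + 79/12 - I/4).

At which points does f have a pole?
{-2 + 3*I/2, 2/3 - I/2, 1 - 2*I, 1 - I}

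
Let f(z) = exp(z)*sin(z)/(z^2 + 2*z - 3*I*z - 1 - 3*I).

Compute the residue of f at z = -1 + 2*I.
I*exp(-1 + 2*I)*sin(1 - 2*I)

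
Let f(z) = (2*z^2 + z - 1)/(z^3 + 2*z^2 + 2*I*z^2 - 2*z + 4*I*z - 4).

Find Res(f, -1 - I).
5/4 - I/4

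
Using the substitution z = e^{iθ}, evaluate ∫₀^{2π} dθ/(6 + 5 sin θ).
2*sqrt(11)*pi/11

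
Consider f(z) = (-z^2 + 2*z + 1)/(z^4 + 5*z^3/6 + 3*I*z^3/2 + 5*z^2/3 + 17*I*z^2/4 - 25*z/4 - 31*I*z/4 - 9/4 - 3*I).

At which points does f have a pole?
The singularities of f are the zeros of the denominator. Factoring,
  z^4 + 5*z^3/6 + 3*I*z^3/2 + 5*z^2/3 + 17*I*z^2/4 - 25*z/4 - 31*I*z/4 - 9/4 - 3*I = (z + 3*I)*(z - 3/2)*(z + 1/3)*(z + 2 - 3*I/2)
so the candidates are z = -3*I, z = 3/2, z = -1/3, z = -2 + 3*I/2.

Check the numerator P(z) = -z^2 + 2*z + 1 at each one:
  P(-3*I) = 10 - 6*I ≠ 0, so z = -3*I is a (simple) pole.
  P(3/2) = 7/4 ≠ 0, so z = 3/2 is a (simple) pole.
  P(-1/3) = 2/9 ≠ 0, so z = -1/3 is a (simple) pole.
  P(-2 + 3*I/2) = -19/4 + 9*I ≠ 0, so z = -2 + 3*I/2 is a (simple) pole.

Poles of f: {-2 + 3*I/2, -1/3, -3*I, 3/2}

Final answer: {-2 + 3*I/2, -1/3, -3*I, 3/2}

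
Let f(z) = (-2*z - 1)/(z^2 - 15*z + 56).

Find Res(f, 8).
Write f(z) = P(z)/Q(z) with P(z) = -2*z - 1 and Q(z) = z^2 - 15*z + 56.
The denominator factors as Q(z) = (z - 7)*(z - 8), so z = 8 is a simple zero of Q and P is analytic there; z = 8 is therefore a simple pole and
  Res(f, z₀) = P(z₀)/Q'(z₀).

Q'(z) = 2*z - 15, so Q'(8) = 1.
P(8) = -17.

Res(f, 8) = (-17)/(1) = -17

Final answer: -17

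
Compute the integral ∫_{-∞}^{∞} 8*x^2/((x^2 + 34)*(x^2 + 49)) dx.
Let f(z) = 8*z^2/((z^2 + 34)*(z^2 + 49)). The denominator has no real zeros and deg Q - deg P = 2 ≥ 2, so the integral of f over the upper semicircle |z| = R tends to 0 as R → ∞. Closing the contour in the upper half-plane,
  ∫_{-∞}^{∞} f(x) dx = 2πi · Σ Res(f, z_k)  over the poles with Im z_k > 0.

Zeros of the denominator: z^2 + 49 = 0 gives z = ±7*I; z^2 + 34 = 0 gives z = ±sqrt(34)*I.
Upper half-plane: z = 7*I, z = sqrt(34)*I (simple).

Each pole is a simple zero of Q(z) = z^4 + 83*z^2 + 1666, so Res(f, z₀) = P(z₀)/Q'(z₀) with P(z) = 8*z^2, Q'(z) = 4*z^3 + 166*z:
  Res(f, 7*I) = (-392)/(-210*I) = -28*I/15
  Res(f, sqrt(34)*I) = (-272)/(30*sqrt(34)*I) = 4*sqrt(34)*I/15

Sum of residues: 4*I*(-7 + sqrt(34))/15
∫_{-∞}^{∞} f(x) dx = 2πi · (4*I*(-7 + sqrt(34))/15) = 8*pi*(7 - sqrt(34))/15

Final answer: 8*pi*(7 - sqrt(34))/15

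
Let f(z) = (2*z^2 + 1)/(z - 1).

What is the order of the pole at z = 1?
Factor the denominator:
  z - 1 = (z - 1)

The numerator P(z) = 2*z^2 + 1 has P(1) = 3 ≠ 0, so no factor of (z - 1) cancels.
Near z = 1 we can therefore write f(z) = g(z)/(z - 1) with g analytic at 1 and g(1) ≠ 0 (g is just the numerator).

Hence z = 1 is a pole of order 1.

Final answer: 1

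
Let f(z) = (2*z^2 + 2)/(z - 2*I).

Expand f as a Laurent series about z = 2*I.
Put w = z - (2*I), i.e. z = w + 2*I. The denominator is w, so it suffices to rewrite the numerator in powers of w.

P(z) = 2*z^2 + 2
P(w + 2*I) = -6 + 8*I*w + 2*w^2

Dividing each term by w:
  f = -6/w + 8*I + 2*w

Substituting back w = z - 2*I:
  f(z) = -6/(z - 2*I) + 8*I + 2*(z - 2*I)

The series is finite because the numerator is a polynomial; the negative powers form the principal part, and the coefficient of 1/(z - 2*I) gives Res(f, 2*I) = -6.

Final answer: -6/(z - 2*I) + 8*I + 2*(z - 2*I)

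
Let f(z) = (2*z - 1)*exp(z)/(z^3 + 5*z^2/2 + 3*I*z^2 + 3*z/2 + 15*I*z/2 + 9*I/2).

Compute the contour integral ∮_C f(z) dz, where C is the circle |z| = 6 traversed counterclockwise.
By the residue theorem, ∮_C f(z) dz = 2πi · (sum of the residues of f at the poles inside |z| = 6).

The denominator factors as (z + 3*I)*(z + 3/2)*(z + 1), so the singularities of f are simple poles at z = -3*I, z = -3/2, z = -1.
  |-3*I|² = 9 < 36 = 6², so this pole is inside the contour.
  |-3/2|² = 9/4 < 36 = 6², so this pole is inside the contour.
  |-1|² = 1 < 36 = 6², so this pole is inside the contour.

With P(z) = (2*z - 1)*exp(z) and Q(z) = z^3 + 5*z^2/2 + 3*I*z^2 + 3*z/2 + 15*I*z/2 + 9*I/2, each pole is simple, so Res(f, z₀) = P(z₀)/Q'(z₀) with Q'(z) = 3*z^2 + 5*z + 6*I*z + 3/2 + 15*I/2.
  Res(f, -3*I) = P(-3*I)/Q'(-3*I) = ((-1 - 6*I)*exp(-3*I))/(-15/2 - 15*I/2) = (7/15 + I/3)*exp(-3*I)
  Res(f, -3/2) = P(-3/2)/Q'(-3/2) = (-4*exp(-3/2))/(3/4 - 3*I/2) = (-16/15 - 32*I/15)*exp(-3/2)
  Res(f, -1) = P(-1)/Q'(-1) = (-3*exp(-1))/(-1/2 + 3*I/2) = (3/5 + 9*I/5)*exp(-1)

Sum of residues inside C: (-16/15 - 32*I/15)*exp(-3/2) + (7/15 + I/3)*exp(-3*I) + (3/5 + 9*I/5)*exp(-1)
∮_C f(z) dz = 2πi · ((-16/15 - 32*I/15)*exp(-3/2) + (7/15 + I/3)*exp(-3*I) + (3/5 + 9*I/5)*exp(-1)) = pi*(-2/3 + 14*I/15)*exp(-3*I) + pi*(64/15 - 32*I/15)*exp(-3/2) + pi*(-18/5 + 6*I/5)*exp(-1)

Final answer: pi*(-2/3 + 14*I/15)*exp(-3*I) + pi*(64/15 - 32*I/15)*exp(-3/2) + pi*(-18/5 + 6*I/5)*exp(-1)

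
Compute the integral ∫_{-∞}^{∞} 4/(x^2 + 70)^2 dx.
sqrt(70)*pi/2450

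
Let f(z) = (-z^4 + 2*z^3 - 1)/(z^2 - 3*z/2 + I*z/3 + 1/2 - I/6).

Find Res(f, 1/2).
9/8 + 3*I/4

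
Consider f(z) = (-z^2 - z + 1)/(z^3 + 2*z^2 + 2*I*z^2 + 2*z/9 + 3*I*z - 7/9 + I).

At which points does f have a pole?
The singularities of f are the zeros of the denominator. Factoring,
  z^3 + 2*z^2 + 2*I*z^2 + 2*z/9 + 3*I*z - 7/9 + I = (z + 1)*(z + 1/3 + I)*(z + 2/3 + I)
so the candidates are z = -1, z = -1/3 - I, z = -2/3 - I.

Check the numerator P(z) = -z^2 - z + 1 at each one:
  P(-1) = 1 ≠ 0, so z = -1 is a (simple) pole.
  P(-1/3 - I) = 20/9 + I/3 ≠ 0, so z = -1/3 - I is a (simple) pole.
  P(-2/3 - I) = 20/9 - I/3 ≠ 0, so z = -2/3 - I is a (simple) pole.

Poles of f: {-1, -2/3 - I, -1/3 - I}

Final answer: {-1, -2/3 - I, -1/3 - I}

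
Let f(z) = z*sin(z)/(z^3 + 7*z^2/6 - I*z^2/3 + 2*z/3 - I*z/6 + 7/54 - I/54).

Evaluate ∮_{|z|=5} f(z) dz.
By the residue theorem, ∮_C f(z) dz = 2πi · (sum of the residues of f at the poles inside |z| = 5).

The denominator factors as (z + 1/2 - 2*I/3)*(z + 1/3)*(z + 1/3 + I/3), so the singularities of f are simple poles at z = -1/2 + 2*I/3, z = -1/3, z = -1/3 - I/3.
  |-1/2 + 2*I/3|² = 25/36 < 25 = 5², so this pole is inside the contour.
  |-1/3|² = 1/9 < 25 = 5², so this pole is inside the contour.
  |-1/3 - I/3|² = 2/9 < 25 = 5², so this pole is inside the contour.

With P(z) = z*sin(z) and Q(z) = z^3 + 7*z^2/6 - I*z^2/3 + 2*z/3 - I*z/6 + 7/54 - I/54, each pole is simple, so Res(f, z₀) = P(z₀)/Q'(z₀) with Q'(z) = 3*z^2 + 7*z/3 - 2*I*z/3 + 2/3 - I/6.
  Res(f, -1/2 + 2*I/3) = P(-1/2 + 2*I/3)/Q'(-1/2 + 2*I/3) = ((1/2 - 2*I/3)*sin(1/2 - 2*I/3))/(-23/36 - 5*I/18) = (-174/629 + 732*I/629)*sin(1/2 - 2*I/3)
  Res(f, -1/3) = P(-1/3)/Q'(-1/3) = (sin(1/3)/3)/(2/9 + I/18) = (24/17 - 6*I/17)*sin(1/3)
  Res(f, -1/3 - I/3) = P(-1/3 - I/3)/Q'(-1/3 - I/3) = ((1/3 + I/3)*sin(1/3 + I/3))/(-1/3 - I/18) = (-42/37 - 30*I/37)*sin(1/3 + I/3)

Sum of residues inside C: (-42/37 - 30*I/37)*sin(1/3 + I/3) + (24/17 - 6*I/17)*sin(1/3) + (-174/629 + 732*I/629)*sin(1/2 - 2*I/3)
∮_C f(z) dz = 2πi · ((-42/37 - 30*I/37)*sin(1/3 + I/3) + (24/17 - 6*I/17)*sin(1/3) + (-174/629 + 732*I/629)*sin(1/2 - 2*I/3)) = pi*(60/37 - 84*I/37)*sin(1/3 + I/3) + pi*(12/17 + 48*I/17)*sin(1/3) + pi*(-1464/629 - 348*I/629)*sin(1/2 - 2*I/3)

Final answer: pi*(60/37 - 84*I/37)*sin(1/3 + I/3) + pi*(12/17 + 48*I/17)*sin(1/3) + pi*(-1464/629 - 348*I/629)*sin(1/2 - 2*I/3)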